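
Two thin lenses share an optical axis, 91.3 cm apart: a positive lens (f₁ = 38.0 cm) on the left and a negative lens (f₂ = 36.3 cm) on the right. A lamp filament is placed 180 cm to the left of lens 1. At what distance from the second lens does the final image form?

Lens 1: 1/d_i1 = 1/f₁ − 1/d_o1 = 1/(38.0) − 1/(180) = 0.02076, so d_i1 = 48.17 cm.
The intermediate image is 48.17 cm to the right of lens 1, which is 91.3 − (48.17) = 43.13 cm to the left of lens 2, so d_o2 = +43.13 cm.
Lens 2 is diverging, so f₂ = −36.3 cm.
Lens 2: 1/d_i2 = 1/f₂ − 1/d_o2 = 1/(-36.3) − 1/(43.13) = -0.05073, so d_i2 = -19.7 cm.
The final image is virtual, 19.7 cm to the left of lens 2 (overall magnification ≈ -0.12).

19.7 cm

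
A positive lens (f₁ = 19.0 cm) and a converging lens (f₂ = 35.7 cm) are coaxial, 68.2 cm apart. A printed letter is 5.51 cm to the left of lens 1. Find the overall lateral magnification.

m = -1.25

Lens 1: 1/d_i1 = 1/(19.0) − 1/(5.51) = -0.1289, so d_i1 = -7.761 cm; m₁ = −d_i1/d_o1 = +1.409.
d_o2 = 68.2 − (-7.761) = 75.96 cm.
Lens 2: 1/d_i2 = 1/(35.7) − 1/(75.96) = 0.01485, so d_i2 = 67.36 cm; m₂ = −d_i2/d_o2 = -0.8867.
m = m₁·m₂ = (+1.409)(-0.8867) = -1.25.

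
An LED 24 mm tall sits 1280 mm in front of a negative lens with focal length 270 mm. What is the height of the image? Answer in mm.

4.18 mm

For a negative lens, f = -270 mm.
1/d_i = 1/f − 1/d_o = 1/(-270.0) − 1/(1280) = -0.004485, so d_i = -223.0 mm.
m = −d_i/d_o = +0.1742.
|h_i| = |m|·h_o = 0.1742 × 24 = 4.18 mm. The image is virtual, upright and reduced, on the same side as the object.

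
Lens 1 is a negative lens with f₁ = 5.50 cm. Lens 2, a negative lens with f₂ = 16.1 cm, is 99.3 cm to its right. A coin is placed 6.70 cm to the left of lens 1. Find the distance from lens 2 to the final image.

Lens 1 is diverging, so f₁ = −5.50 cm.
Lens 1: 1/d_i1 = 1/f₁ − 1/d_o1 = 1/(-5.50) − 1/(6.70) = -0.3311, so d_i1 = -3.020 cm.
The intermediate image is 3.020 cm to the left of lens 1 (virtual), which is 99.3 − (-3.020) = 102.3 cm to the left of lens 2, so d_o2 = +102.3 cm.
Lens 2 is diverging, so f₂ = −16.1 cm.
Lens 2: 1/d_i2 = 1/f₂ − 1/d_o2 = 1/(-16.1) − 1/(102.3) = -0.07189, so d_i2 = -13.9 cm.
The final image is virtual, 13.9 cm to the left of lens 2 (overall magnification ≈ 0.061).

13.9 cm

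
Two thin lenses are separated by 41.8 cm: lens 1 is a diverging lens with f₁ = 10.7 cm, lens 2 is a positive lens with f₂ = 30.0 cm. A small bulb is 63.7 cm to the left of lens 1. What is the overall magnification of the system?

m = -0.206

f₁ = −10.7 cm (diverging).
Lens 1: 1/d_i1 = 1/(-10.7) − 1/(63.7) = -0.1092, so d_i1 = -9.161 cm; m₁ = −d_i1/d_o1 = +0.1438.
d_o2 = 41.8 − (-9.161) = 50.96 cm.
Lens 2: 1/d_i2 = 1/(30.0) − 1/(50.96) = 0.01371, so d_i2 = 72.94 cm; m₂ = −d_i2/d_o2 = -1.431.
m = m₁·m₂ = (+0.1438)(-1.431) = -0.206.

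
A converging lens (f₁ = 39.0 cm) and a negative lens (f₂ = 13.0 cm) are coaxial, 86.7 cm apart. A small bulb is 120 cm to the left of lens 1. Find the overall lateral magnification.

m = -0.149

Lens 1: 1/d_i1 = 1/(39.0) − 1/(120) = 0.01731, so d_i1 = 57.78 cm; m₁ = −d_i1/d_o1 = -0.4815.
d_o2 = 86.7 − (57.78) = 28.92 cm.
f₂ = −13.0 cm (diverging).
Lens 2: 1/d_i2 = 1/(-13.0) − 1/(28.92) = -0.1115, so d_i2 = -8.969 cm; m₂ = −d_i2/d_o2 = +0.3101.
m = m₁·m₂ = (-0.4815)(+0.3101) = -0.149.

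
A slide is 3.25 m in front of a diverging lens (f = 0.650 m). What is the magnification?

For a diverging lens, f = -0.650 m.
1/d_i = 1/f − 1/d_o = 1/(-0.6500) − 1/(3.25) = -1.846, so d_i = -0.5417 m.
m = −d_i/d_o = −(-0.5417)/(3.25) = +0.167.
The image is virtual, upright and reduced, on the same side as the object.

m = +0.167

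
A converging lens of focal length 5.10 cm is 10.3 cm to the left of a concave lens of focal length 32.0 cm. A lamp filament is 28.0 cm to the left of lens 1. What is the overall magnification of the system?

m = -0.198

Lens 1: 1/d_i1 = 1/(5.10) − 1/(28.0) = 0.1604, so d_i1 = 6.236 cm; m₁ = −d_i1/d_o1 = -0.2227.
d_o2 = 10.3 − (6.236) = 4.064 cm.
f₂ = −32.0 cm (diverging).
Lens 2: 1/d_i2 = 1/(-32.0) − 1/(4.064) = -0.2773, so d_i2 = -3.606 cm; m₂ = −d_i2/d_o2 = +0.8873.
m = m₁·m₂ = (-0.2227)(+0.8873) = -0.198.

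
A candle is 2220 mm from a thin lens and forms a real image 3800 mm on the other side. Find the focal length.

Real image ⇒ d_i = +3800 mm.
1/f = 1/d_o + 1/d_i = 1/(2220) + 1/(3800) = 0.0007136, so f = 1400 mm.
Since f is positive, the thin lens is converging.

f = 1400 mm (converging)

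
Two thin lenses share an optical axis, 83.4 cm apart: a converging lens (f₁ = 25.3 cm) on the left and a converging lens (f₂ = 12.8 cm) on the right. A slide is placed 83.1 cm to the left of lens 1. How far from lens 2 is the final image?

Lens 1: 1/d_i1 = 1/f₁ − 1/d_o1 = 1/(25.3) − 1/(83.1) = 0.02749, so d_i1 = 36.37 cm.
The intermediate image is 36.37 cm to the right of lens 1, which is 83.4 − (36.37) = 47.03 cm to the left of lens 2, so d_o2 = +47.03 cm.
Lens 2: 1/d_i2 = 1/f₂ − 1/d_o2 = 1/(12.8) − 1/(47.03) = 0.05686, so d_i2 = 17.6 cm.
The final image is real, 17.6 cm to the right of lens 2 (overall magnification ≈ 0.16).

17.6 cm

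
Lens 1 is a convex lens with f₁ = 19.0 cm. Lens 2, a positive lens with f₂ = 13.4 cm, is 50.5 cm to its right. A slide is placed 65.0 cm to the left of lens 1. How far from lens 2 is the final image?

30.9 cm

Lens 1: 1/d_i1 = 1/f₁ − 1/d_o1 = 1/(19.0) − 1/(65.0) = 0.03725, so d_i1 = 26.85 cm.
The intermediate image is 26.85 cm to the right of lens 1, which is 50.5 − (26.85) = 23.65 cm to the left of lens 2, so d_o2 = +23.65 cm.
Lens 2: 1/d_i2 = 1/f₂ − 1/d_o2 = 1/(13.4) − 1/(23.65) = 0.03234, so d_i2 = 30.9 cm.
The final image is real, 30.9 cm to the right of lens 2 (overall magnification ≈ 0.54).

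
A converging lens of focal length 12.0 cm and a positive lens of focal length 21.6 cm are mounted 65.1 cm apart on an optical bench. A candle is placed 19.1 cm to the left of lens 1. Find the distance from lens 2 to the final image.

Lens 1: 1/d_i1 = 1/f₁ − 1/d_o1 = 1/(12.0) − 1/(19.1) = 0.03098, so d_i1 = 32.28 cm.
The intermediate image is 32.28 cm to the right of lens 1, which is 65.1 − (32.28) = 32.82 cm to the left of lens 2, so d_o2 = +32.82 cm.
Lens 2: 1/d_i2 = 1/f₂ − 1/d_o2 = 1/(21.6) − 1/(32.82) = 0.01583, so d_i2 = 63.2 cm.
The final image is real, 63.2 cm to the right of lens 2 (overall magnification ≈ 3.3).

63.2 cm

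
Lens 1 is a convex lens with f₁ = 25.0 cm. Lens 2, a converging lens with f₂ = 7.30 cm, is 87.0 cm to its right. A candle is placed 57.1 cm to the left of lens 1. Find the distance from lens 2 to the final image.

8.81 cm

Lens 1: 1/d_i1 = 1/f₁ − 1/d_o1 = 1/(25.0) − 1/(57.1) = 0.02249, so d_i1 = 44.47 cm.
The intermediate image is 44.47 cm to the right of lens 1, which is 87.0 − (44.47) = 42.53 cm to the left of lens 2, so d_o2 = +42.53 cm.
Lens 2: 1/d_i2 = 1/f₂ − 1/d_o2 = 1/(7.30) − 1/(42.53) = 0.1135, so d_i2 = 8.81 cm.
The final image is real, 8.81 cm to the right of lens 2 (overall magnification ≈ 0.16).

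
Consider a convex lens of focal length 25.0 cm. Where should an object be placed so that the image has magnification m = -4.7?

30.3 cm

m = −d_i/d_o ⇒ d_i = −m·d_o.
1/f = 1/d_o + 1/d_i = 1/d_o − 1/(m·d_o) = (1 − 1/m)/d_o, so d_o = f(1 − 1/m) = (25.00)(1 − 1/(-4.7)) = 30.3 cm.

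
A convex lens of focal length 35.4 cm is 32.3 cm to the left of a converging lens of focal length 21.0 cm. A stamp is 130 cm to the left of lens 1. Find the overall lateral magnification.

Lens 1: 1/d_i1 = 1/(35.4) − 1/(130) = 0.02056, so d_i1 = 48.65 cm; m₁ = −d_i1/d_o1 = -0.3742.
d_o2 = 32.3 − (48.65) = -16.35 cm (virtual object).
Lens 2: 1/d_i2 = 1/(21.0) − 1/(-16.35) = 0.1088, so d_i2 = 9.193 cm; m₂ = −d_i2/d_o2 = +0.5622.
m = m₁·m₂ = (-0.3742)(+0.5622) = -0.210.

m = -0.210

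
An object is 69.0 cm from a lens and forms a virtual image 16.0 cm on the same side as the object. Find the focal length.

f = -20.8 cm (diverging)

Virtual image ⇒ d_i = −16.0 cm.
1/f = 1/d_o + 1/d_i = 1/(69.0) + 1/(-16.0) = -0.04801, so f = -20.8 cm.
Since f is negative, the lens is diverging.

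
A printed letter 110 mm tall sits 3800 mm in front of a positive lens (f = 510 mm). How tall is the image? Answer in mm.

1/d_i = 1/f − 1/d_o = 1/(510.0) − 1/(3800) = 0.001698, so d_i = 589.1 mm.
m = −d_i/d_o = -0.1550.
|h_i| = |m|·h_o = 0.1550 × 110 = 17.1 mm. The image is real, inverted and reduced, on the far side of the lens.

17.1 mm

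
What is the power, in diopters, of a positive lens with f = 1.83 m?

P = +0.546 D

P = 1/f = 1/(1.83 m) = +0.546 D.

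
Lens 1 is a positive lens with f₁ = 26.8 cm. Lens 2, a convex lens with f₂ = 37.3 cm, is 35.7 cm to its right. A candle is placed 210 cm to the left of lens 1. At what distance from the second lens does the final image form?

5.75 cm

Lens 1: 1/d_i1 = 1/f₁ − 1/d_o1 = 1/(26.8) − 1/(210) = 0.03255, so d_i1 = 30.72 cm.
The intermediate image is 30.72 cm to the right of lens 1, which is 35.7 − (30.72) = 4.980 cm to the left of lens 2, so d_o2 = +4.980 cm.
Lens 2: 1/d_i2 = 1/f₂ − 1/d_o2 = 1/(37.3) − 1/(4.980) = -0.1740, so d_i2 = -5.75 cm.
The final image is virtual, 5.75 cm to the left of lens 2 (overall magnification ≈ -0.17).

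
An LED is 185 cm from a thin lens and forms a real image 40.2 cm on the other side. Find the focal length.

Real image ⇒ d_i = +40.2 cm.
1/f = 1/d_o + 1/d_i = 1/(185) + 1/(40.2) = 0.03028, so f = 33.0 cm.
Since f is positive, the thin lens is converging.

f = 33.0 cm (converging)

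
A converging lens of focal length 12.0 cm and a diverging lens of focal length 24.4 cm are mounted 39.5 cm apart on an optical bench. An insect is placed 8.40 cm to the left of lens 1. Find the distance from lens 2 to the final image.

Lens 1: 1/d_i1 = 1/f₁ − 1/d_o1 = 1/(12.0) − 1/(8.40) = -0.03571, so d_i1 = -28.00 cm.
The intermediate image is 28.00 cm to the left of lens 1 (virtual), which is 39.5 − (-28.00) = 67.50 cm to the left of lens 2, so d_o2 = +67.50 cm.
Lens 2 is diverging, so f₂ = −24.4 cm.
Lens 2: 1/d_i2 = 1/f₂ − 1/d_o2 = 1/(-24.4) − 1/(67.50) = -0.05580, so d_i2 = -17.9 cm.
The final image is virtual, 17.9 cm to the left of lens 2 (overall magnification ≈ 0.89).

17.9 cm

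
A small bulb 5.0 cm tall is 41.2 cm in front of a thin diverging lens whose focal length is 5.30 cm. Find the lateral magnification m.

m = +0.114

For a diverging lens, f = -5.30 cm.
1/d_i = 1/f − 1/d_o = 1/(-5.300) − 1/(41.2) = -0.2130, so d_i = -4.696 cm.
m = −d_i/d_o = −(-4.696)/(41.2) = +0.114.
The image is virtual, upright and reduced, on the same side as the object.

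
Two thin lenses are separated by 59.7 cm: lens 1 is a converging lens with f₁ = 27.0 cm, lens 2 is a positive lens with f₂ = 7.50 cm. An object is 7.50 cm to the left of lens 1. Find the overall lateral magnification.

Lens 1: 1/d_i1 = 1/(27.0) − 1/(7.50) = -0.09630, so d_i1 = -10.38 cm; m₁ = −d_i1/d_o1 = +1.384.
d_o2 = 59.7 − (-10.38) = 70.08 cm.
Lens 2: 1/d_i2 = 1/(7.50) − 1/(70.08) = 0.1191, so d_i2 = 8.399 cm; m₂ = −d_i2/d_o2 = -0.1198.
m = m₁·m₂ = (+1.384)(-0.1198) = -0.166.

m = -0.166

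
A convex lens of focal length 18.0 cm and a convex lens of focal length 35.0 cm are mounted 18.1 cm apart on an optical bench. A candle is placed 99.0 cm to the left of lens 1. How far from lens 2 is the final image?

3.51 cm

Lens 1: 1/d_i1 = 1/f₁ − 1/d_o1 = 1/(18.0) − 1/(99.0) = 0.04545, so d_i1 = 22.00 cm.
The intermediate image is 22.00 cm to the right of lens 1, which lies 3.900 cm to the right of lens 2 — a virtual object — so d_o2 = −3.900 cm.
Lens 2: 1/d_i2 = 1/f₂ − 1/d_o2 = 1/(35.0) − 1/(-3.900) = 0.2850, so d_i2 = 3.51 cm.
The final image is real, 3.51 cm to the right of lens 2 (overall magnification ≈ -0.20).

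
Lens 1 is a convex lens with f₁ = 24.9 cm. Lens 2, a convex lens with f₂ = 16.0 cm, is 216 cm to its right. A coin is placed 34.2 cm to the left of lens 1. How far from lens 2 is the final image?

Lens 1: 1/d_i1 = 1/f₁ − 1/d_o1 = 1/(24.9) − 1/(34.2) = 0.01092, so d_i1 = 91.57 cm.
The intermediate image is 91.57 cm to the right of lens 1, which is 216 − (91.57) = 124.4 cm to the left of lens 2, so d_o2 = +124.4 cm.
Lens 2: 1/d_i2 = 1/f₂ − 1/d_o2 = 1/(16.0) − 1/(124.4) = 0.05446, so d_i2 = 18.4 cm.
The final image is real, 18.4 cm to the right of lens 2 (overall magnification ≈ 0.40).

18.4 cm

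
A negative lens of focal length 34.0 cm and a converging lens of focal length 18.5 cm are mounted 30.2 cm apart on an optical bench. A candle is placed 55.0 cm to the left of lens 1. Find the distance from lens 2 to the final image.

Lens 1 is diverging, so f₁ = −34.0 cm.
Lens 1: 1/d_i1 = 1/f₁ − 1/d_o1 = 1/(-34.0) − 1/(55.0) = -0.04759, so d_i1 = -21.01 cm.
The intermediate image is 21.01 cm to the left of lens 1 (virtual), which is 30.2 − (-21.01) = 51.21 cm to the left of lens 2, so d_o2 = +51.21 cm.
Lens 2: 1/d_i2 = 1/f₂ − 1/d_o2 = 1/(18.5) − 1/(51.21) = 0.03453, so d_i2 = 29.0 cm.
The final image is real, 29.0 cm to the right of lens 2 (overall magnification ≈ -0.22).

29.0 cm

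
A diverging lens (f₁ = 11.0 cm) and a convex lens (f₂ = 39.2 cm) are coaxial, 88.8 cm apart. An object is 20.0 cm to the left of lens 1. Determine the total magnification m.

m = -0.245

f₁ = −11.0 cm (diverging).
Lens 1: 1/d_i1 = 1/(-11.0) − 1/(20.0) = -0.1409, so d_i1 = -7.097 cm; m₁ = −d_i1/d_o1 = +0.3548.
d_o2 = 88.8 − (-7.097) = 95.90 cm.
Lens 2: 1/d_i2 = 1/(39.2) − 1/(95.90) = 0.01508, so d_i2 = 66.30 cm; m₂ = −d_i2/d_o2 = -0.6914.
m = m₁·m₂ = (+0.3548)(-0.6914) = -0.245.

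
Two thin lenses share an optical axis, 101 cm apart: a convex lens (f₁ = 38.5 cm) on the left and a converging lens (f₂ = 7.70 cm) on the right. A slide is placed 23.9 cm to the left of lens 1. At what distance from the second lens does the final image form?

8.08 cm

Lens 1: 1/d_i1 = 1/f₁ − 1/d_o1 = 1/(38.5) − 1/(23.9) = -0.01587, so d_i1 = -63.02 cm.
The intermediate image is 63.02 cm to the left of lens 1 (virtual), which is 101 − (-63.02) = 164.0 cm to the left of lens 2, so d_o2 = +164.0 cm.
Lens 2: 1/d_i2 = 1/f₂ − 1/d_o2 = 1/(7.70) − 1/(164.0) = 0.1238, so d_i2 = 8.08 cm.
The final image is real, 8.08 cm to the right of lens 2 (overall magnification ≈ -0.13).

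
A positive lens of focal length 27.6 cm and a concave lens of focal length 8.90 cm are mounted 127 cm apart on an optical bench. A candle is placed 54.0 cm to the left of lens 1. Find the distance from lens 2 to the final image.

7.90 cm

Lens 1: 1/d_i1 = 1/f₁ − 1/d_o1 = 1/(27.6) − 1/(54.0) = 0.01771, so d_i1 = 56.45 cm.
The intermediate image is 56.45 cm to the right of lens 1, which is 127 − (56.45) = 70.55 cm to the left of lens 2, so d_o2 = +70.55 cm.
Lens 2 is diverging, so f₂ = −8.90 cm.
Lens 2: 1/d_i2 = 1/f₂ − 1/d_o2 = 1/(-8.90) − 1/(70.55) = -0.1265, so d_i2 = -7.90 cm.
The final image is virtual, 7.90 cm to the left of lens 2 (overall magnification ≈ -0.12).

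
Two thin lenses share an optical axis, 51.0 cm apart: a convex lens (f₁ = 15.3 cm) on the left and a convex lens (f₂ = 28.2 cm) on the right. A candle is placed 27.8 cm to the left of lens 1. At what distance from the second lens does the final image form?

Lens 1: 1/d_i1 = 1/f₁ − 1/d_o1 = 1/(15.3) − 1/(27.8) = 0.02939, so d_i1 = 34.03 cm.
The intermediate image is 34.03 cm to the right of lens 1, which is 51.0 − (34.03) = 16.97 cm to the left of lens 2, so d_o2 = +16.97 cm.
Lens 2: 1/d_i2 = 1/f₂ − 1/d_o2 = 1/(28.2) − 1/(16.97) = -0.02347, so d_i2 = -42.6 cm.
The final image is virtual, 42.6 cm to the left of lens 2 (overall magnification ≈ -3.1).

42.6 cm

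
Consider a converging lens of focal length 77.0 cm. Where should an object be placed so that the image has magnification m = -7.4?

m = −d_i/d_o ⇒ d_i = −m·d_o.
1/f = 1/d_o + 1/d_i = 1/d_o − 1/(m·d_o) = (1 − 1/m)/d_o, so d_o = f(1 − 1/m) = (77.00)(1 − 1/(-7.4)) = 87.4 cm.

87.4 cm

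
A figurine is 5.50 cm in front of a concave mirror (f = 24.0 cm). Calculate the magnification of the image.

1/d_i = 1/f − 1/d_o = 1/(24.00) − 1/(5.50) = -0.1402, so d_i = -7.135 cm.
m = −d_i/d_o = −(-7.135)/(5.50) = +1.30.
The image is virtual, upright and enlarged, behind the mirror.

m = +1.30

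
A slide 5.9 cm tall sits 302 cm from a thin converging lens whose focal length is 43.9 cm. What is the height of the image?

1/d_i = 1/f − 1/d_o = 1/(43.90) − 1/(302) = 0.01947, so d_i = 51.37 cm.
m = −d_i/d_o = -0.1701.
|h_i| = |m|·h_o = 0.1701 × 5.9 = 1.00 cm. The image is real, inverted and reduced, on the far side of the lens.

1.00 cm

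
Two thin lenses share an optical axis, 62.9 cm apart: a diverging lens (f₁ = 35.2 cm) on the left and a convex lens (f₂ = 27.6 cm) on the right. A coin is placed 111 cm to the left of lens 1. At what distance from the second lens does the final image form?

Lens 1 is diverging, so f₁ = −35.2 cm.
Lens 1: 1/d_i1 = 1/f₁ − 1/d_o1 = 1/(-35.2) − 1/(111) = -0.03742, so d_i1 = -26.73 cm.
The intermediate image is 26.73 cm to the left of lens 1 (virtual), which is 62.9 − (-26.73) = 89.63 cm to the left of lens 2, so d_o2 = +89.63 cm.
Lens 2: 1/d_i2 = 1/f₂ − 1/d_o2 = 1/(27.6) − 1/(89.63) = 0.02507, so d_i2 = 39.9 cm.
The final image is real, 39.9 cm to the right of lens 2 (overall magnification ≈ -0.11).

39.9 cm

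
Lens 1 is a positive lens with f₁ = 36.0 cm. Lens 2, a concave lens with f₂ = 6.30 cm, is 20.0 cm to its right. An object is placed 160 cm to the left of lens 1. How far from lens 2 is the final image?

Lens 1: 1/d_i1 = 1/f₁ − 1/d_o1 = 1/(36.0) − 1/(160) = 0.02153, so d_i1 = 46.45 cm.
The intermediate image is 46.45 cm to the right of lens 1, which lies 26.45 cm to the right of lens 2 — a virtual object — so d_o2 = −26.45 cm.
Lens 2 is diverging, so f₂ = −6.30 cm.
Lens 2: 1/d_i2 = 1/f₂ − 1/d_o2 = 1/(-6.30) − 1/(-26.45) = -0.1209, so d_i2 = -8.27 cm.
The final image is virtual, 8.27 cm to the left of lens 2 (overall magnification ≈ 0.091).

8.27 cm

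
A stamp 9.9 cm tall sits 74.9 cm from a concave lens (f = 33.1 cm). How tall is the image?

For a concave lens, f = -33.1 cm.
1/d_i = 1/f − 1/d_o = 1/(-33.10) − 1/(74.9) = -0.04356, so d_i = -22.96 cm.
m = −d_i/d_o = +0.3065.
|h_i| = |m|·h_o = 0.3065 × 9.9 = 3.03 cm. The image is virtual, upright and reduced, on the same side as the object.

3.03 cm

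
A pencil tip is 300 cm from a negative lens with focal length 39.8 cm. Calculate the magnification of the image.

m = +0.117

For a negative lens, f = -39.8 cm.
1/d_i = 1/f − 1/d_o = 1/(-39.80) − 1/(300) = -0.02846, so d_i = -35.14 cm.
m = −d_i/d_o = −(-35.14)/(300) = +0.117.
The image is virtual, upright and reduced, on the same side as the object.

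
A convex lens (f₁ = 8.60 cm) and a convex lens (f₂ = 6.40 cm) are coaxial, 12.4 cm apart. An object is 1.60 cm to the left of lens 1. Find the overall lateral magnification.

Lens 1: 1/d_i1 = 1/(8.60) − 1/(1.60) = -0.5087, so d_i1 = -1.966 cm; m₁ = −d_i1/d_o1 = +1.229.
d_o2 = 12.4 − (-1.966) = 14.37 cm.
Lens 2: 1/d_i2 = 1/(6.40) − 1/(14.37) = 0.08666, so d_i2 = 11.54 cm; m₂ = −d_i2/d_o2 = -0.8030.
m = m₁·m₂ = (+1.229)(-0.8030) = -0.987.

m = -0.987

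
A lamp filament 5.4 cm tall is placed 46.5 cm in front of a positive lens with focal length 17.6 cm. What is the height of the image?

3.29 cm

1/d_i = 1/f − 1/d_o = 1/(17.60) − 1/(46.5) = 0.03531, so d_i = 28.32 cm.
m = −d_i/d_o = -0.6090.
|h_i| = |m|·h_o = 0.6090 × 5.4 = 3.29 cm. The image is real, inverted and reduced, on the far side of the lens.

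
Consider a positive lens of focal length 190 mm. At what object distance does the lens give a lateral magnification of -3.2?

m = −d_i/d_o ⇒ d_i = −m·d_o.
1/f = 1/d_o + 1/d_i = 1/d_o − 1/(m·d_o) = (1 − 1/m)/d_o, so d_o = f(1 − 1/m) = (190.0)(1 − 1/(-3.2)) = 249 mm.

249 mm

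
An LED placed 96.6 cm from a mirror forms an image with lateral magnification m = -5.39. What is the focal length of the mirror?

f = 81.5 cm (concave)

m = −d_i/d_o ⇒ d_i = −m·d_o = −(-5.39)·(96.6) = 520.7 cm.
1/f = 1/d_o + 1/d_i = 1/(96.6) + 1/(520.7) = 0.01227, so f = 81.5 cm.
Since f is positive, the mirror is concave.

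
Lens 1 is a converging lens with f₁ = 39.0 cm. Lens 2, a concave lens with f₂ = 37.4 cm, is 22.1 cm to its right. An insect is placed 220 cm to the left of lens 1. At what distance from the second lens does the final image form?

Lens 1: 1/d_i1 = 1/f₁ − 1/d_o1 = 1/(39.0) − 1/(220) = 0.02110, so d_i1 = 47.40 cm.
The intermediate image is 47.40 cm to the right of lens 1, which lies 25.30 cm to the right of lens 2 — a virtual object — so d_o2 = −25.30 cm.
Lens 2 is diverging, so f₂ = −37.4 cm.
Lens 2: 1/d_i2 = 1/f₂ − 1/d_o2 = 1/(-37.4) − 1/(-25.30) = 0.01279, so d_i2 = 78.2 cm.
The final image is real, 78.2 cm to the right of lens 2 (overall magnification ≈ -0.67).

78.2 cm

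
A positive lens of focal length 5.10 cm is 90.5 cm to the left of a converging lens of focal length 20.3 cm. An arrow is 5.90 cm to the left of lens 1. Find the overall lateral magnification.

m = +3.97

Lens 1: 1/d_i1 = 1/(5.10) − 1/(5.90) = 0.02659, so d_i1 = 37.61 cm; m₁ = −d_i1/d_o1 = -6.375.
d_o2 = 90.5 − (37.61) = 52.89 cm.
Lens 2: 1/d_i2 = 1/(20.3) − 1/(52.89) = 0.03035, so d_i2 = 32.94 cm; m₂ = −d_i2/d_o2 = -0.6229.
m = m₁·m₂ = (-6.375)(-0.6229) = +3.97.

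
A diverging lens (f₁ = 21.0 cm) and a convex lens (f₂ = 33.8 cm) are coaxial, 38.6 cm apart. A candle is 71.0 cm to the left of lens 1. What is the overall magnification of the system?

f₁ = −21.0 cm (diverging).
Lens 1: 1/d_i1 = 1/(-21.0) − 1/(71.0) = -0.06170, so d_i1 = -16.21 cm; m₁ = −d_i1/d_o1 = +0.2283.
d_o2 = 38.6 − (-16.21) = 54.81 cm.
Lens 2: 1/d_i2 = 1/(33.8) − 1/(54.81) = 0.01134, so d_i2 = 88.18 cm; m₂ = −d_i2/d_o2 = -1.609.
m = m₁·m₂ = (+0.2283)(-1.609) = -0.367.

m = -0.367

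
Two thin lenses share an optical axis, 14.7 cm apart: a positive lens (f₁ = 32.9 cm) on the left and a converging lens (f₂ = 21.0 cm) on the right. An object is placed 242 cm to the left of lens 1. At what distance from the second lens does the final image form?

Lens 1: 1/d_i1 = 1/f₁ − 1/d_o1 = 1/(32.9) − 1/(242) = 0.02626, so d_i1 = 38.08 cm.
The intermediate image is 38.08 cm to the right of lens 1, which lies 23.38 cm to the right of lens 2 — a virtual object — so d_o2 = −23.38 cm.
Lens 2: 1/d_i2 = 1/f₂ − 1/d_o2 = 1/(21.0) − 1/(-23.38) = 0.09039, so d_i2 = 11.1 cm.
The final image is real, 11.1 cm to the right of lens 2 (overall magnification ≈ -0.074).

11.1 cm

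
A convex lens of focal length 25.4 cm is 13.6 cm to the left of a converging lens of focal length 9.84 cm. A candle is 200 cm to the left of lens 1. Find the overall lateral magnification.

m = -0.0565

Lens 1: 1/d_i1 = 1/(25.4) − 1/(200) = 0.03437, so d_i1 = 29.10 cm; m₁ = −d_i1/d_o1 = -0.1455.
d_o2 = 13.6 − (29.10) = -15.50 cm (virtual object).
Lens 2: 1/d_i2 = 1/(9.84) − 1/(-15.50) = 0.1661, so d_i2 = 6.019 cm; m₂ = −d_i2/d_o2 = +0.3883.
m = m₁·m₂ = (-0.1455)(+0.3883) = -0.0565.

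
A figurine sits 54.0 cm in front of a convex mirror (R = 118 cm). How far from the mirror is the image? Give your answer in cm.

28.2 cm

f = R/2 = 118/2 = 59.00 cm; for a convex mirror, f = -59.00 cm.
Mirror equation: 1/v = 1/f − 1/u = 1/(-59.00) − 1/(54.0) = -0.01695 − 0.01852 = -0.03547, so v = -28.2 cm.
The image is virtual, upright and reduced, behind the mirror.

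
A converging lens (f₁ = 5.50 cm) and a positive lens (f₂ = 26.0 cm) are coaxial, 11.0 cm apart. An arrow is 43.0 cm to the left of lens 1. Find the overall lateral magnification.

Lens 1: 1/d_i1 = 1/(5.50) − 1/(43.0) = 0.1586, so d_i1 = 6.307 cm; m₁ = −d_i1/d_o1 = -0.1467.
d_o2 = 11.0 − (6.307) = 4.693 cm.
Lens 2: 1/d_i2 = 1/(26.0) − 1/(4.693) = -0.1746, so d_i2 = -5.727 cm; m₂ = −d_i2/d_o2 = +1.220.
m = m₁·m₂ = (-0.1467)(+1.220) = -0.179.

m = -0.179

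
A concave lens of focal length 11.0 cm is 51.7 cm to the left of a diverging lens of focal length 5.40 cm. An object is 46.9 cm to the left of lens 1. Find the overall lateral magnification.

f₁ = −11.0 cm (diverging).
Lens 1: 1/d_i1 = 1/(-11.0) − 1/(46.9) = -0.1122, so d_i1 = -8.910 cm; m₁ = −d_i1/d_o1 = +0.1900.
d_o2 = 51.7 − (-8.910) = 60.61 cm.
f₂ = −5.40 cm (diverging).
Lens 2: 1/d_i2 = 1/(-5.40) − 1/(60.61) = -0.2017, so d_i2 = -4.958 cm; m₂ = −d_i2/d_o2 = +0.08181.
m = m₁·m₂ = (+0.1900)(+0.08181) = +0.0155.

m = +0.0155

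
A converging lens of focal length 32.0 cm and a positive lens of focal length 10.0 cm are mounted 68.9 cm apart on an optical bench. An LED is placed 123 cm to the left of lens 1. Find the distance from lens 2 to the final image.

Lens 1: 1/d_i1 = 1/f₁ − 1/d_o1 = 1/(32.0) − 1/(123) = 0.02312, so d_i1 = 43.25 cm.
The intermediate image is 43.25 cm to the right of lens 1, which is 68.9 − (43.25) = 25.65 cm to the left of lens 2, so d_o2 = +25.65 cm.
Lens 2: 1/d_i2 = 1/f₂ − 1/d_o2 = 1/(10.0) − 1/(25.65) = 0.06101, so d_i2 = 16.4 cm.
The final image is real, 16.4 cm to the right of lens 2 (overall magnification ≈ 0.22).

16.4 cm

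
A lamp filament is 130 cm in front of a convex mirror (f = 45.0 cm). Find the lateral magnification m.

m = +0.257

For a convex mirror, f = -45.0 cm.
1/d_i = 1/f − 1/d_o = 1/(-45.00) − 1/(130) = -0.02991, so d_i = -33.43 cm.
m = −d_i/d_o = −(-33.43)/(130) = +0.257.
The image is virtual, upright and reduced, behind the mirror.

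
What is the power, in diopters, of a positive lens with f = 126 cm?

P = +0.794 D

f = 126 cm = 1.26 m.
P = 1/f = 1/(1.26 m) = +0.794 D.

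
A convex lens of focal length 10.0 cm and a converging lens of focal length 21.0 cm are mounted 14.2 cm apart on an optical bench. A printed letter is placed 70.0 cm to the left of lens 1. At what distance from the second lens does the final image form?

2.88 cm

Lens 1: 1/d_i1 = 1/f₁ − 1/d_o1 = 1/(10.0) − 1/(70.0) = 0.08571, so d_i1 = 11.67 cm.
The intermediate image is 11.67 cm to the right of lens 1, which is 14.2 − (11.67) = 2.530 cm to the left of lens 2, so d_o2 = +2.530 cm.
Lens 2: 1/d_i2 = 1/f₂ − 1/d_o2 = 1/(21.0) − 1/(2.530) = -0.3476, so d_i2 = -2.88 cm.
The final image is virtual, 2.88 cm to the left of lens 2 (overall magnification ≈ -0.19).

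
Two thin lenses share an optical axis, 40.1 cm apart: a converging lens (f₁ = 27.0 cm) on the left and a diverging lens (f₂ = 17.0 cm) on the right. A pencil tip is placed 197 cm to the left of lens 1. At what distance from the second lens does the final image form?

Lens 1: 1/d_i1 = 1/f₁ − 1/d_o1 = 1/(27.0) − 1/(197) = 0.03196, so d_i1 = 31.29 cm.
The intermediate image is 31.29 cm to the right of lens 1, which is 40.1 − (31.29) = 8.810 cm to the left of lens 2, so d_o2 = +8.810 cm.
Lens 2 is diverging, so f₂ = −17.0 cm.
Lens 2: 1/d_i2 = 1/f₂ − 1/d_o2 = 1/(-17.0) − 1/(8.810) = -0.1723, so d_i2 = -5.80 cm.
The final image is virtual, 5.80 cm to the left of lens 2 (overall magnification ≈ -0.10).

5.80 cm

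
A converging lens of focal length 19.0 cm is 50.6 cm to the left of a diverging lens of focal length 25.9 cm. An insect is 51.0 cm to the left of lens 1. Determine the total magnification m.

Lens 1: 1/d_i1 = 1/(19.0) − 1/(51.0) = 0.03302, so d_i1 = 30.28 cm; m₁ = −d_i1/d_o1 = -0.5937.
d_o2 = 50.6 − (30.28) = 20.32 cm.
f₂ = −25.9 cm (diverging).
Lens 2: 1/d_i2 = 1/(-25.9) − 1/(20.32) = -0.08782, so d_i2 = -11.39 cm; m₂ = −d_i2/d_o2 = +0.5604.
m = m₁·m₂ = (-0.5937)(+0.5604) = -0.333.

m = -0.333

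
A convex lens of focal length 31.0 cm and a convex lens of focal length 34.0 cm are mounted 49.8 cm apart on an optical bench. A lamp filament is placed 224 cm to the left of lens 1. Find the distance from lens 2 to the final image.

Lens 1: 1/d_i1 = 1/f₁ − 1/d_o1 = 1/(31.0) − 1/(224) = 0.02779, so d_i1 = 35.98 cm.
The intermediate image is 35.98 cm to the right of lens 1, which is 49.8 − (35.98) = 13.82 cm to the left of lens 2, so d_o2 = +13.82 cm.
Lens 2: 1/d_i2 = 1/f₂ − 1/d_o2 = 1/(34.0) − 1/(13.82) = -0.04295, so d_i2 = -23.3 cm.
The final image is virtual, 23.3 cm to the left of lens 2 (overall magnification ≈ -0.27).

23.3 cm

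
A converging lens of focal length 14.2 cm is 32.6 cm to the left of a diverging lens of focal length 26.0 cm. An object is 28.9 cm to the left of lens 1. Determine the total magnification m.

m = -0.819

Lens 1: 1/d_i1 = 1/(14.2) − 1/(28.9) = 0.03582, so d_i1 = 27.92 cm; m₁ = −d_i1/d_o1 = -0.9661.
d_o2 = 32.6 − (27.92) = 4.680 cm.
f₂ = −26.0 cm (diverging).
Lens 2: 1/d_i2 = 1/(-26.0) − 1/(4.680) = -0.2521, so d_i2 = -3.966 cm; m₂ = −d_i2/d_o2 = +0.8475.
m = m₁·m₂ = (-0.9661)(+0.8475) = -0.819.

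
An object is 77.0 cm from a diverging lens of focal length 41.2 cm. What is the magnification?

For a diverging lens, f = -41.2 cm.
1/d_i = 1/f − 1/d_o = 1/(-41.20) − 1/(77.0) = -0.03726, so d_i = -26.84 cm.
m = −d_i/d_o = −(-26.84)/(77.0) = +0.349.
The image is virtual, upright and reduced, on the same side as the object.

m = +0.349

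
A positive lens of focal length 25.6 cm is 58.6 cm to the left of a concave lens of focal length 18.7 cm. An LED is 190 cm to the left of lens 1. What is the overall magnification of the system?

m = -0.0610

Lens 1: 1/d_i1 = 1/(25.6) − 1/(190) = 0.03380, so d_i1 = 29.59 cm; m₁ = −d_i1/d_o1 = -0.1557.
d_o2 = 58.6 − (29.59) = 29.01 cm.
f₂ = −18.7 cm (diverging).
Lens 2: 1/d_i2 = 1/(-18.7) − 1/(29.01) = -0.08795, so d_i2 = -11.37 cm; m₂ = −d_i2/d_o2 = +0.3920.
m = m₁·m₂ = (-0.1557)(+0.3920) = -0.0610.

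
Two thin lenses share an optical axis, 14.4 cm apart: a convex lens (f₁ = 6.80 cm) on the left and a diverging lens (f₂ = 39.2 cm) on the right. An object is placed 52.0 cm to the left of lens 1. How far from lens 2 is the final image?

Lens 1: 1/d_i1 = 1/f₁ − 1/d_o1 = 1/(6.80) − 1/(52.0) = 0.1278, so d_i1 = 7.823 cm.
The intermediate image is 7.823 cm to the right of lens 1, which is 14.4 − (7.823) = 6.577 cm to the left of lens 2, so d_o2 = +6.577 cm.
Lens 2 is diverging, so f₂ = −39.2 cm.
Lens 2: 1/d_i2 = 1/f₂ − 1/d_o2 = 1/(-39.2) − 1/(6.577) = -0.1776, so d_i2 = -5.63 cm.
The final image is virtual, 5.63 cm to the left of lens 2 (overall magnification ≈ -0.13).

5.63 cm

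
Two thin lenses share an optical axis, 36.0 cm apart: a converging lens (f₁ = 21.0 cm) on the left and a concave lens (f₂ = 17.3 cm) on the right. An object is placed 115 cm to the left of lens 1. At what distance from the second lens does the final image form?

Lens 1: 1/d_i1 = 1/f₁ − 1/d_o1 = 1/(21.0) − 1/(115) = 0.03892, so d_i1 = 25.69 cm.
The intermediate image is 25.69 cm to the right of lens 1, which is 36.0 − (25.69) = 10.31 cm to the left of lens 2, so d_o2 = +10.31 cm.
Lens 2 is diverging, so f₂ = −17.3 cm.
Lens 2: 1/d_i2 = 1/f₂ − 1/d_o2 = 1/(-17.3) − 1/(10.31) = -0.1548, so d_i2 = -6.46 cm.
The final image is virtual, 6.46 cm to the left of lens 2 (overall magnification ≈ -0.14).

6.46 cm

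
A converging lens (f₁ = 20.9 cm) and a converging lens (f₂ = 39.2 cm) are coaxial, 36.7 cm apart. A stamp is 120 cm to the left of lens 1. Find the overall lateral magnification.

Lens 1: 1/d_i1 = 1/(20.9) − 1/(120) = 0.03951, so d_i1 = 25.31 cm; m₁ = −d_i1/d_o1 = -0.2109.
d_o2 = 36.7 − (25.31) = 11.39 cm.
Lens 2: 1/d_i2 = 1/(39.2) − 1/(11.39) = -0.06229, so d_i2 = -16.05 cm; m₂ = −d_i2/d_o2 = +1.410.
m = m₁·m₂ = (-0.2109)(+1.410) = -0.297.

m = -0.297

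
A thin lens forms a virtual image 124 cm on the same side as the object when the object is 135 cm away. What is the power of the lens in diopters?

Virtual image ⇒ d_i = −124 cm.
1/f = 1/d_o + 1/d_i = 1/(135) + 1/(-124) = -0.0006571 cm⁻¹.
f = -1522 cm = -15.22 m, so P = 1/f = -0.0657 D.

P = -0.0657 D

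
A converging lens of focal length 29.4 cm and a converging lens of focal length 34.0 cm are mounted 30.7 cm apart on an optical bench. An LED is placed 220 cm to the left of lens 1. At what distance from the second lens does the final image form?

2.95 cm

Lens 1: 1/d_i1 = 1/f₁ − 1/d_o1 = 1/(29.4) − 1/(220) = 0.02947, so d_i1 = 33.93 cm.
The intermediate image is 33.93 cm to the right of lens 1, which lies 3.230 cm to the right of lens 2 — a virtual object — so d_o2 = −3.230 cm.
Lens 2: 1/d_i2 = 1/f₂ − 1/d_o2 = 1/(34.0) − 1/(-3.230) = 0.3390, so d_i2 = 2.95 cm.
The final image is real, 2.95 cm to the right of lens 2 (overall magnification ≈ -0.14).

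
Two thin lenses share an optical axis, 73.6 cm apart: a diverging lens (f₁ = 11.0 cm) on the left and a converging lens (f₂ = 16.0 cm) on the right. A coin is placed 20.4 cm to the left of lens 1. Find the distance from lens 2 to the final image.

Lens 1 is diverging, so f₁ = −11.0 cm.
Lens 1: 1/d_i1 = 1/f₁ − 1/d_o1 = 1/(-11.0) − 1/(20.4) = -0.1399, so d_i1 = -7.146 cm.
The intermediate image is 7.146 cm to the left of lens 1 (virtual), which is 73.6 − (-7.146) = 80.75 cm to the left of lens 2, so d_o2 = +80.75 cm.
Lens 2: 1/d_i2 = 1/f₂ − 1/d_o2 = 1/(16.0) − 1/(80.75) = 0.05012, so d_i2 = 20.0 cm.
The final image is real, 20.0 cm to the right of lens 2 (overall magnification ≈ -0.087).

20.0 cm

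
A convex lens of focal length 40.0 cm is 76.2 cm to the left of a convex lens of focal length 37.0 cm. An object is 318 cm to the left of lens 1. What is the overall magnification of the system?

m = -0.812

Lens 1: 1/d_i1 = 1/(40.0) − 1/(318) = 0.02186, so d_i1 = 45.76 cm; m₁ = −d_i1/d_o1 = -0.1439.
d_o2 = 76.2 − (45.76) = 30.44 cm.
Lens 2: 1/d_i2 = 1/(37.0) − 1/(30.44) = -0.005824, so d_i2 = -171.7 cm; m₂ = −d_i2/d_o2 = +5.640.
m = m₁·m₂ = (-0.1439)(+5.640) = -0.812.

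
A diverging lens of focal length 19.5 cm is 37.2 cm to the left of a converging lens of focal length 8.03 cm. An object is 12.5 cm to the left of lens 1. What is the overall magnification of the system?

m = -0.133

f₁ = −19.5 cm (diverging).
Lens 1: 1/d_i1 = 1/(-19.5) − 1/(12.5) = -0.1313, so d_i1 = -7.617 cm; m₁ = −d_i1/d_o1 = +0.6094.
d_o2 = 37.2 − (-7.617) = 44.82 cm.
Lens 2: 1/d_i2 = 1/(8.03) − 1/(44.82) = 0.1022, so d_i2 = 9.783 cm; m₂ = −d_i2/d_o2 = -0.2183.
m = m₁·m₂ = (+0.6094)(-0.2183) = -0.133.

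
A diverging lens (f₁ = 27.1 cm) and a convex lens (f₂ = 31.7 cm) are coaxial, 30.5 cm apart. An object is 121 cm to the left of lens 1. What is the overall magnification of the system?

m = -0.277

f₁ = −27.1 cm (diverging).
Lens 1: 1/d_i1 = 1/(-27.1) − 1/(121) = -0.04516, so d_i1 = -22.14 cm; m₁ = −d_i1/d_o1 = +0.1830.
d_o2 = 30.5 − (-22.14) = 52.64 cm.
Lens 2: 1/d_i2 = 1/(31.7) − 1/(52.64) = 0.01255, so d_i2 = 79.69 cm; m₂ = −d_i2/d_o2 = -1.514.
m = m₁·m₂ = (+0.1830)(-1.514) = -0.277.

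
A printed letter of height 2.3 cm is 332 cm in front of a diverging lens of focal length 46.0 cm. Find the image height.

For a diverging lens, f = -46.0 cm.
1/d_i = 1/f − 1/d_o = 1/(-46.00) − 1/(332) = -0.02475, so d_i = -40.40 cm.
m = −d_i/d_o = +0.1217.
|h_i| = |m|·h_o = 0.1217 × 2.3 = 0.280 cm. The image is virtual, upright and reduced, on the same side as the object.

0.280 cm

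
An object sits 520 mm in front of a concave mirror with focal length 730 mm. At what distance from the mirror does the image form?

1810 mm

Mirror equation: 1/q = 1/f − 1/p = 1/(730.0) − 1/(520) = 0.001370 − 0.001923 = -0.0005532, so q = -1810 mm.
The image is virtual, upright and enlarged, behind the mirror.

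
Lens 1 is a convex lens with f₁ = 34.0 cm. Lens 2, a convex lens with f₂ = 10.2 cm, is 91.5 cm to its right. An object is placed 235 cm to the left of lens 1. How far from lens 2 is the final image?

12.7 cm

Lens 1: 1/d_i1 = 1/f₁ − 1/d_o1 = 1/(34.0) − 1/(235) = 0.02516, so d_i1 = 39.75 cm.
The intermediate image is 39.75 cm to the right of lens 1, which is 91.5 − (39.75) = 51.75 cm to the left of lens 2, so d_o2 = +51.75 cm.
Lens 2: 1/d_i2 = 1/f₂ − 1/d_o2 = 1/(10.2) − 1/(51.75) = 0.07872, so d_i2 = 12.7 cm.
The final image is real, 12.7 cm to the right of lens 2 (overall magnification ≈ 0.042).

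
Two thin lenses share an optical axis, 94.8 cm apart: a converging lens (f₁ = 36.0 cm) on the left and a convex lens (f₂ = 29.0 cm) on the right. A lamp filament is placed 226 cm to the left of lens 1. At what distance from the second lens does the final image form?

65.6 cm

Lens 1: 1/d_i1 = 1/f₁ − 1/d_o1 = 1/(36.0) − 1/(226) = 0.02335, so d_i1 = 42.82 cm.
The intermediate image is 42.82 cm to the right of lens 1, which is 94.8 − (42.82) = 51.98 cm to the left of lens 2, so d_o2 = +51.98 cm.
Lens 2: 1/d_i2 = 1/f₂ − 1/d_o2 = 1/(29.0) − 1/(51.98) = 0.01524, so d_i2 = 65.6 cm.
The final image is real, 65.6 cm to the right of lens 2 (overall magnification ≈ 0.24).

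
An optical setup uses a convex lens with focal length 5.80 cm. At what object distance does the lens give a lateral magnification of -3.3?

m = −d_i/d_o ⇒ d_i = −m·d_o.
1/f = 1/d_o + 1/d_i = 1/d_o − 1/(m·d_o) = (1 − 1/m)/d_o, so d_o = f(1 − 1/m) = (5.800)(1 − 1/(-3.3)) = 7.56 cm.

7.56 cm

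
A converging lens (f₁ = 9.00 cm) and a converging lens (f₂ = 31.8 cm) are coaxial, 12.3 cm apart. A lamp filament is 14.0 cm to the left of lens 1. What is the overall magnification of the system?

m = -1.28

Lens 1: 1/d_i1 = 1/(9.00) − 1/(14.0) = 0.03968, so d_i1 = 25.20 cm; m₁ = −d_i1/d_o1 = -1.800.
d_o2 = 12.3 − (25.20) = -12.90 cm (virtual object).
Lens 2: 1/d_i2 = 1/(31.8) − 1/(-12.90) = 0.1090, so d_i2 = 9.177 cm; m₂ = −d_i2/d_o2 = +0.7114.
m = m₁·m₂ = (-1.800)(+0.7114) = -1.28.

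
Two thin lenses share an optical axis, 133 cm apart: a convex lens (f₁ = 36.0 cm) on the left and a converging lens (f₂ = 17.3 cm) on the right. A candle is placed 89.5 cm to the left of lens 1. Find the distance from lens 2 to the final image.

Lens 1: 1/d_i1 = 1/f₁ − 1/d_o1 = 1/(36.0) − 1/(89.5) = 0.01660, so d_i1 = 60.22 cm.
The intermediate image is 60.22 cm to the right of lens 1, which is 133 − (60.22) = 72.78 cm to the left of lens 2, so d_o2 = +72.78 cm.
Lens 2: 1/d_i2 = 1/f₂ − 1/d_o2 = 1/(17.3) − 1/(72.78) = 0.04406, so d_i2 = 22.7 cm.
The final image is real, 22.7 cm to the right of lens 2 (overall magnification ≈ 0.21).

22.7 cm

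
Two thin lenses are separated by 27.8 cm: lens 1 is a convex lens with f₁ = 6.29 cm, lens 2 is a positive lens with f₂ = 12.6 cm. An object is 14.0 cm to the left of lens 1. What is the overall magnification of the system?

Lens 1: 1/d_i1 = 1/(6.29) − 1/(14.0) = 0.08755, so d_i1 = 11.42 cm; m₁ = −d_i1/d_o1 = -0.8157.
d_o2 = 27.8 − (11.42) = 16.38 cm.
Lens 2: 1/d_i2 = 1/(12.6) − 1/(16.38) = 0.01832, so d_i2 = 54.60 cm; m₂ = −d_i2/d_o2 = -3.333.
m = m₁·m₂ = (-0.8157)(-3.333) = +2.72.

m = +2.72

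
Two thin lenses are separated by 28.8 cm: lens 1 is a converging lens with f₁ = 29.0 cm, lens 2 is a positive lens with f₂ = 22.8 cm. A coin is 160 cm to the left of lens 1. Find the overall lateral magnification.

m = -0.172

Lens 1: 1/d_i1 = 1/(29.0) − 1/(160) = 0.02823, so d_i1 = 35.42 cm; m₁ = −d_i1/d_o1 = -0.2214.
d_o2 = 28.8 − (35.42) = -6.620 cm (virtual object).
Lens 2: 1/d_i2 = 1/(22.8) − 1/(-6.620) = 0.1949, so d_i2 = 5.130 cm; m₂ = −d_i2/d_o2 = +0.7750.
m = m₁·m₂ = (-0.2214)(+0.7750) = -0.172.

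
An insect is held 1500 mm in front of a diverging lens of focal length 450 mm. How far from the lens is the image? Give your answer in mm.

346 mm

For a diverging lens, f = -450 mm.
Thin-lens equation: 1/v = 1/f − 1/u = 1/(-450.0) − 1/(1500) = -0.002222 − 0.0006667 = -0.002889, so v = -346 mm.
The image is virtual, upright and reduced, on the same side as the object.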